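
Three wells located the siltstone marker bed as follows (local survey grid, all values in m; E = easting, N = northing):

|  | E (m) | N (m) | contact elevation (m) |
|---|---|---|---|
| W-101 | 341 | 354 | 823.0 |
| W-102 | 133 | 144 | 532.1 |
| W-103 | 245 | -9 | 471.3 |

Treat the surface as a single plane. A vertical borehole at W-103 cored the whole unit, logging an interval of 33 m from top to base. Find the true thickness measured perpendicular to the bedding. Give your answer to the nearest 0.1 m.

Two edge vectors: W-101→W-102 = (-208, -210, -290.9), W-101→W-103 = (-96, -363, -351.7).
Normal n = (W-101→W-102) × (W-101→W-103) = (-31739.7, -45227.2, 55344).
So ∂z/∂E = −n_x/n_z = 0.57350 and ∂z/∂N = −n_y/n_z = 0.81720.
|∇z| = √(a²+b²) = 0.99836, so dip δ = arctan(0.99836) = 44.95°.
True thickness = vertical thickness × cos δ = 33 × cos 44.95° = 23.4 m.

23.4 m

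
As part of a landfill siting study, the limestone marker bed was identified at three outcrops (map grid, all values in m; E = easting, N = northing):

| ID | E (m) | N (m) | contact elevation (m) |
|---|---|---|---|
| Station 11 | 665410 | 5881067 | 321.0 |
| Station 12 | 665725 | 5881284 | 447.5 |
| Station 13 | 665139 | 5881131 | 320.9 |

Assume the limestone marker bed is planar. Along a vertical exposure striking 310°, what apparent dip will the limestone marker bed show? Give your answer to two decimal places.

Two edge vectors: Station 11→Station 12 = (315, 217, 126.5), Station 11→Station 13 = (-271, 64, -0.1).
Normal n = (Station 11→Station 12) × (Station 11→Station 13) = (-8117.7, -34250, 78967).
So ∂z/∂E = −n_x/n_z = 0.10280 and ∂z/∂N = −n_y/n_z = 0.43373.
Unit vector along 310° is (sin 310°, cos 310°) = (-0.7660, 0.6428).
Slope in that direction = a·(-0.7660) + b·(0.6428) = 0.20005.
Apparent dip = arctan|0.20005| = 11.31° (true dip is 24.0°, so apparent ≤ true as expected).

11.31°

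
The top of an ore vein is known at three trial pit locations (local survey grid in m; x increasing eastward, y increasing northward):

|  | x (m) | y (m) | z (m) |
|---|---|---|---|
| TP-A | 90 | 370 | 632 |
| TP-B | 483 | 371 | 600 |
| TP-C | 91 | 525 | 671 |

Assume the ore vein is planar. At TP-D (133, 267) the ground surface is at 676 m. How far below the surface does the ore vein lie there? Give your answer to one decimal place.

Two edge vectors: TP-A→TP-B = (393, 1, -32), TP-A→TP-C = (1, 155, 39).
Normal n = (TP-A→TP-B) × (TP-A→TP-C) = (4999, -15359, 60914).
So ∂z/∂x = −n_x/n_z = −0.08207 and ∂z/∂y = −n_y/n_z = 0.25214.
Intercept c from TP-A: 632 + 7.39 − 93.29 = 546.09.
At (133, 267): z_contact = −10.91 + 67.32 + 546.09 = 602.50 m.
Depth below ground = 676 − 602.50 = 73.5 m.

73.5 m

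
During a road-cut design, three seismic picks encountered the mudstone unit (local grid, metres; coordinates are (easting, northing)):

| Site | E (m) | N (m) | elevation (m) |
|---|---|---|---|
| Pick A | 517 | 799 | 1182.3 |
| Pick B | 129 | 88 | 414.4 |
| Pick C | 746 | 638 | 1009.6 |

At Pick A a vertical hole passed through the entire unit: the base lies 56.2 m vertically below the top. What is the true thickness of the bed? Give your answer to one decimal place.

38.2 m

Two edge vectors: Pick A→Pick B = (-388, -711, -767.9), Pick A→Pick C = (229, -161, -172.7).
Normal n = (Pick A→Pick B) × (Pick A→Pick C) = (-842.2, -242856.7, 225287).
So ∂z/∂E = −n_x/n_z = 0.00374 and ∂z/∂N = −n_y/n_z = 1.07799.
|∇z| = √(a²+b²) = 1.07799, so dip δ = arctan(1.07799) = 47.15°.
True thickness = vertical thickness × cos δ = 56.2 × cos 47.15° = 38.2 m.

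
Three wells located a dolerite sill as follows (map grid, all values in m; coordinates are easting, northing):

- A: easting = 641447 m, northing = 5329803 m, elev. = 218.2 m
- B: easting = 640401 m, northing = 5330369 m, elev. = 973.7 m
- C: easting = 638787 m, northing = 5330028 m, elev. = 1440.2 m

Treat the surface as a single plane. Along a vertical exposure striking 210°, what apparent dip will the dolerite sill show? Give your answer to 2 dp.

16.35°

Two edge vectors: A→B = (-1046, 566, 755.5), A→C = (-2660, 225, 1222).
Normal n = (A→B) × (A→C) = (521664.5, -731418, 1270210).
So ∂z/∂easting = −n_x/n_z = −0.41069 and ∂z/∂northing = −n_y/n_z = 0.57582.
Unit vector along 210° is (sin 210°, cos 210°) = (-0.5000, -0.8660).
Slope in that direction = a·(-0.5000) + b·(-0.8660) = −0.29333.
Apparent dip = arctan|0.29333| = 16.35° (true dip is 35.3°, so apparent ≤ true as expected).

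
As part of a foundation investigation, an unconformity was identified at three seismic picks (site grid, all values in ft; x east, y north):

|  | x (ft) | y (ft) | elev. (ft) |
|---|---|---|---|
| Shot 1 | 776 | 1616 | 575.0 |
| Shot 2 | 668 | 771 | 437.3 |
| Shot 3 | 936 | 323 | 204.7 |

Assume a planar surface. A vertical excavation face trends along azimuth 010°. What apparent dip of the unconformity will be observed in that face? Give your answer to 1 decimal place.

7.8°

Let the plane be z = a·x + b·y + c.
Shot 2−Shot 1: −108a − 845b = −137.7;  Shot 3−Shot 1: 160a − 1293b = −370.3.
Solving gives a = −0.49067, b = 0.22567.
Unit vector along 010° is (sin 10°, cos 10°) = (0.1736, 0.9848).
Slope in that direction = a·(0.1736) + b·(0.9848) = 0.13704.
Apparent dip = arctan|0.13704| = 7.8° (true dip is 28.4°, so apparent ≤ true as expected).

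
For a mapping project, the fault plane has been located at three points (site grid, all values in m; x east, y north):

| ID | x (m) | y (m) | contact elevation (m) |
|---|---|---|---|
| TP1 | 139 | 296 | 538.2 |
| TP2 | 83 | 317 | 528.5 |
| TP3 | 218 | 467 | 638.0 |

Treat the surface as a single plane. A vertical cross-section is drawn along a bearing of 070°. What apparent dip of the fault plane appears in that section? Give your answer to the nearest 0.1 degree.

Let the plane be z = a·x + b·y + c.
TP2−TP1: −56a + 21b = −9.7;  TP3−TP1: 79a + 171b = 99.8.
Solving gives a = 0.33418, b = 0.42924.
Unit vector along 070° is (sin 70°, cos 70°) = (0.9397, 0.3420).
Slope in that direction = a·(0.9397) + b·(0.3420) = 0.46083.
Apparent dip = arctan|0.46083| = 24.7° (true dip is 28.5°, so apparent ≤ true as expected).

24.7°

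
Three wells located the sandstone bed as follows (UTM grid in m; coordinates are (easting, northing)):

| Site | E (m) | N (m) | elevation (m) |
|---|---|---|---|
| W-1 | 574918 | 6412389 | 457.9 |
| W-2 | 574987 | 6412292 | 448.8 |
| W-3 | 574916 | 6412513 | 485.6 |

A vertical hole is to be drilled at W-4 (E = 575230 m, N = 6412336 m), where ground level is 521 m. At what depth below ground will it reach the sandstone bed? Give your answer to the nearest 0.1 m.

Two edge vectors: W-1→W-2 = (69, -97, -9.1), W-1→W-3 = (-2, 124, 27.7).
Normal n = (W-1→W-2) × (W-1→W-3) = (-1558.5, -1893.1, 8362).
So ∂z/∂E = −n_x/n_z = 0.186378857 and ∂z/∂N = −n_y/n_z = 0.226393207.
Intercept c from W-1: 457.9 − 107152.56 − 1451721.31 = −1558415.97.
At (575230, 6412336): z_contact = 107210.71 + 1451709.31 − 1558415.97 = 504.05 m.
Depth below ground = 521 − 504.05 = 16.9 m.

16.9 m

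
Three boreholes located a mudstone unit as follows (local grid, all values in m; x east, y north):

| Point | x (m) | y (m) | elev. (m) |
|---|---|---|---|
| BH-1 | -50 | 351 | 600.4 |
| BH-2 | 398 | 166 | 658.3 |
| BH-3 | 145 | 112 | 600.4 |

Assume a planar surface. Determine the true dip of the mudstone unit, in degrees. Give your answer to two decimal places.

Let the plane be z = a·x + b·y + c.
BH-2−BH-1: 448a − 185b = 57.9;  BH-3−BH-1: 195a − 239b = 0.
Solving gives a = 0.19491, b = 0.15903.
Gradient magnitude |∇z| = √(a² + b²) = √(0.03799 + 0.02529) = 0.25156.
True dip = arctan(0.25156) = 14.12°, dipping toward SW (azimuth ≈ 231°).

14.12°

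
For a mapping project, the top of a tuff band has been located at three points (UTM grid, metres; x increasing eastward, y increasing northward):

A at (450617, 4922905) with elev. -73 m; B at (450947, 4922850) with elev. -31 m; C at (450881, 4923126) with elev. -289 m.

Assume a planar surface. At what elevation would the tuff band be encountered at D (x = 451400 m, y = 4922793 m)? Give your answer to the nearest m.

9 m

Two edge vectors: A→B = (330, -55, 42), A→C = (264, 221, -216).
Normal n = (A→B) × (A→C) = (2598, 82368, 87450).
So ∂z/∂x = −n_x/n_z = −0.02970840 and ∂z/∂y = −n_y/n_z = −0.94188679.
Intercept c from A: -73 + 13387.11 + 4636819.20 = 4650133.31.
At (451400, 4922793): z = −13410.4 − 4636713.7 + 4650133.31 = 9.2 m.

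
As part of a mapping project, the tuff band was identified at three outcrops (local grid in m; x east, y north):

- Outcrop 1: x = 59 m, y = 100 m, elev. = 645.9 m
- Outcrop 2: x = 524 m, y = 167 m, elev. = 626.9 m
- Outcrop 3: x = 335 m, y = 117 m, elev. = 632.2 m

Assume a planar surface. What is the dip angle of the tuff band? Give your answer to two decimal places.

Two edge vectors: Outcrop 1→Outcrop 2 = (465, 67, -19), Outcrop 1→Outcrop 3 = (276, 17, -13.7).
Normal n = (Outcrop 1→Outcrop 2) × (Outcrop 1→Outcrop 3) = (-594.9, 1126.5, -10587).
So ∂z/∂x = −n_x/n_z = −0.05619 and ∂z/∂y = −n_y/n_z = 0.10640.
Gradient magnitude |∇z| = √(a² + b²) = √(0.00316 + 0.01132) = 0.12033.
True dip = arctan(0.12033) = 6.86°, dipping toward SSE (azimuth ≈ 152°).

6.86°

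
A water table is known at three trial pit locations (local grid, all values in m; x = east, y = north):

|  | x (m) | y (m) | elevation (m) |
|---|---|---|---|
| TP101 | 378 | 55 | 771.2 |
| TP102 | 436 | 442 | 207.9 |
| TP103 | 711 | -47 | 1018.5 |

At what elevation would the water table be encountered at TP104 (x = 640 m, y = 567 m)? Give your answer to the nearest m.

Two edge vectors: TP101→TP102 = (58, 387, -563.3), TP101→TP103 = (333, -102, 247.3).
Normal n = (TP101→TP102) × (TP101→TP103) = (38248.5, -201922.3, -134787).
So ∂z/∂x = −n_x/n_z = 0.28377 and ∂z/∂y = −n_y/n_z = −1.49808.
Intercept c from TP101: 771.2 − 107.27 + 82.39 = 746.33.
At (640, 567): z = 181.6 − 849.4 + 746.33 = 78.5 m.

79 m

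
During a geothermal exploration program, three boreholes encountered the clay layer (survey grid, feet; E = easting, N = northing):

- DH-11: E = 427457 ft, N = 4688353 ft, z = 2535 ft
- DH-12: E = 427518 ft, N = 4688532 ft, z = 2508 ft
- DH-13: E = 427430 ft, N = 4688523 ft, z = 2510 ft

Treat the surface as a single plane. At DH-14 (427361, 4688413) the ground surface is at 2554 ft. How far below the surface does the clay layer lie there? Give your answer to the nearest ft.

Let the plane be z = a·E + b·N + c.
DH-12−DH-11: 61a + 179b = −27;  DH-13−DH-11: −27a + 170b = −25.
Solving gives a = −0.00756430, b = −0.14826021.
Then c = 2535 − a·427457 − b·4688353 = 700864.62.
At (427361, 4688413): z_contact = −3232.7 − 695105.1 + 700864.62 = 2526.8 ft.
Depth below ground = 2554 − 2526.8 = 27 ft.

27 ft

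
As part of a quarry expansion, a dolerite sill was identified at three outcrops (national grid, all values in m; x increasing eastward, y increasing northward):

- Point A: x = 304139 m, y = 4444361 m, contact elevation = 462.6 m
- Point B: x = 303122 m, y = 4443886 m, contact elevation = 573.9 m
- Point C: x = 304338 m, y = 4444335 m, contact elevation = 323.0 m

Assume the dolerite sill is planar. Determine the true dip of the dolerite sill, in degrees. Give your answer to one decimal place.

48.8°

Two edge vectors: Point A→Point B = (-1017, -475, 111.3), Point A→Point C = (199, -26, -139.6).
Normal n = (Point A→Point B) × (Point A→Point C) = (69203.8, -119824.5, 120967).
So ∂z/∂x = −n_x/n_z = −0.57209 and ∂z/∂y = −n_y/n_z = 0.99056.
Gradient magnitude |∇z| = √(a² + b²) = √(0.32728 + 0.98120) = 1.14389.
True dip = arctan(1.14389) = 48.8°, dipping toward SSE (azimuth ≈ 150°).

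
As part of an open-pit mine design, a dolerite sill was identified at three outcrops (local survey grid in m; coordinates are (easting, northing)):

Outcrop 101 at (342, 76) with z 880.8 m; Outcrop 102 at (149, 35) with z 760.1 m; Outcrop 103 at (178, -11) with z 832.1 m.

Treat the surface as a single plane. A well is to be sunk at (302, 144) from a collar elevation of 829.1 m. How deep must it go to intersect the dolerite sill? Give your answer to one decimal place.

Two edge vectors: Outcrop 101→Outcrop 102 = (-193, -41, -120.7), Outcrop 101→Outcrop 103 = (-164, -87, -48.7).
Normal n = (Outcrop 101→Outcrop 102) × (Outcrop 101→Outcrop 103) = (-8504.2, 10395.7, 10067).
So ∂z/∂E = −n_x/n_z = 0.84476 and ∂z/∂N = −n_y/n_z = −1.03265.
Intercept c from Outcrop 101: 880.8 − 288.91 + 78.48 = 670.37.
At (302, 144): z_contact = 255.12 − 148.70 + 670.37 = 776.79 m.
Depth below ground = 829.1 − 776.79 = 52.3 m.

52.3 m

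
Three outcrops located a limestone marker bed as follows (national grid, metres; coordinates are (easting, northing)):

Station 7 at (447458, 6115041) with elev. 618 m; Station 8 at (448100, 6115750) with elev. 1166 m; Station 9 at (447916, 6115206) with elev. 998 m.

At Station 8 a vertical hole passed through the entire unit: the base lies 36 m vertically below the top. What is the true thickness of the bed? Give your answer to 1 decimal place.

27.9 m

Two edge vectors: Station 7→Station 8 = (642, 709, 548), Station 7→Station 9 = (458, 165, 380).
Normal n = (Station 7→Station 8) × (Station 7→Station 9) = (179000, 7024, -218792).
So ∂z/∂E = −n_x/n_z = 0.81813 and ∂z/∂N = −n_y/n_z = 0.03210.
|∇z| = √(a²+b²) = 0.81876, so dip δ = arctan(0.81876) = 39.31°.
True thickness = vertical thickness × cos δ = 36 × cos 39.31° = 27.9 m.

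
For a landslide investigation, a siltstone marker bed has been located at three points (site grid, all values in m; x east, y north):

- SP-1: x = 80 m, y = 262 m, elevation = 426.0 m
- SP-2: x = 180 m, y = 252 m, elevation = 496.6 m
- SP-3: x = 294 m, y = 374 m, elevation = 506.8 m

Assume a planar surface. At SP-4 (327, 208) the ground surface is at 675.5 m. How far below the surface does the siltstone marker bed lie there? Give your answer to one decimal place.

59.7 m

Two edge vectors: SP-1→SP-2 = (100, -10, 70.6), SP-1→SP-3 = (214, 112, 80.8).
Normal n = (SP-1→SP-2) × (SP-1→SP-3) = (-8715.2, 7028.4, 13340).
So ∂z/∂x = −n_x/n_z = 0.65331 and ∂z/∂y = −n_y/n_z = −0.52687.
Intercept c from SP-1: 426 − 52.27 + 138.04 = 511.77.
At (327, 208): z_contact = 213.63 − 109.59 + 511.77 = 615.82 m.
Depth below ground = 675.5 − 615.82 = 59.7 m.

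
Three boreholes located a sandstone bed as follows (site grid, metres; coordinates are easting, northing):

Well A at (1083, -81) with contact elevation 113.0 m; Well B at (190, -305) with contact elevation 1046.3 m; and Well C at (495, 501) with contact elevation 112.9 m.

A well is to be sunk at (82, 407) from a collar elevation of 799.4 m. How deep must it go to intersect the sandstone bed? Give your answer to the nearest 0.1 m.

Two edge vectors: Well A→Well B = (-893, -224, 933.3), Well A→Well C = (-588, 582, -0.1).
Normal n = (Well A→Well B) × (Well A→Well C) = (-543158.2, -548869.7, -651438).
So ∂z/∂easting = −n_x/n_z = −0.833783 and ∂z/∂northing = −n_y/n_z = −0.842551.
Intercept c from Well A: 113 + 902.99 − 68.25 = 947.74.
At (82, 407): z_contact = −68.37 − 342.92 + 947.74 = 536.45 m.
Depth below ground = 799.4 − 536.45 = 262.9 m.

262.9 m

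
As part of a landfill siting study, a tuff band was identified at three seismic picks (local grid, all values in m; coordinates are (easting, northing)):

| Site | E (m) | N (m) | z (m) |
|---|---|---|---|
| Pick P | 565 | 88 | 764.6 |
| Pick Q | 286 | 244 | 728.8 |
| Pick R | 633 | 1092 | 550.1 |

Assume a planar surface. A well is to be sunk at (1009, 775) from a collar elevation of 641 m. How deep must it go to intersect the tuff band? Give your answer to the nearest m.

Let the plane be z = a·E + b·N + c.
Pick Q−Pick P: −279a + 156b = −35.8;  Pick R−Pick P: 68a + 1004b = −214.5.
Solving gives a = 0.00853, b = −0.21422.
Then c = 764.6 − a·565 − b·88 = 778.63.
At (1009, 775): z_contact = 8.6 − 166.0 + 778.63 = 621.2 m.
Depth below ground = 641 − 621.2 = 20 m.

20 m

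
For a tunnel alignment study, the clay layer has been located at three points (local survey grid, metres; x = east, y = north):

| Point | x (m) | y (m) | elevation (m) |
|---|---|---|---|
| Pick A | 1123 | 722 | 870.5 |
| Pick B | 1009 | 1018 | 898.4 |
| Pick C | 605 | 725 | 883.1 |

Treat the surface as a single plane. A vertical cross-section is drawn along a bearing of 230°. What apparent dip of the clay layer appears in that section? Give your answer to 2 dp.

2.09°

Let the plane be z = a·x + b·y + c.
Pick B−Pick A: −114a + 296b = 27.9;  Pick C−Pick A: −518a + 3b = 12.6.
Solving gives a = −0.02383, b = 0.08508.
Unit vector along 230° is (sin 230°, cos 230°) = (-0.7660, -0.6428).
Slope in that direction = a·(-0.7660) + b·(-0.6428) = −0.03643.
Apparent dip = arctan|0.03643| = 2.09° (true dip is 5.0°, so apparent ≤ true as expected).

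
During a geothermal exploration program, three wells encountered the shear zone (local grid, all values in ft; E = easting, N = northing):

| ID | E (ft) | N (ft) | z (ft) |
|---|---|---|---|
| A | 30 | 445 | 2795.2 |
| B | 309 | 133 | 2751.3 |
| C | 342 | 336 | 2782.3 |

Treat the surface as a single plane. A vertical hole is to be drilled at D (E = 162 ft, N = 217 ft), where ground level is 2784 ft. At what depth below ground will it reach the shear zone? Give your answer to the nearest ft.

22 ft

Let the plane be z = a·E + b·N + c.
B−A: 279a − 312b = −43.9;  C−A: 312a − 109b = −12.9.
Solving gives a = 0.01136, b = 0.15086.
Then c = 2795.2 − a·30 − b·445 = 2727.73.
At (162, 217): z_contact = 1.8 + 32.7 + 2727.73 = 2762.3 ft.
Depth below ground = 2784 − 2762.3 = 22 ft.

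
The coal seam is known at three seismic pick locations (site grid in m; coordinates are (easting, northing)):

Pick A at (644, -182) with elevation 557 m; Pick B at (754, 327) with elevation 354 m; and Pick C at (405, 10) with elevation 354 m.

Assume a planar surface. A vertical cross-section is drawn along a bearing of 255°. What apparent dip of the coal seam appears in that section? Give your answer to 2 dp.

Let the plane be z = a·E + b·N + c.
Pick B−Pick A: 110a + 509b = −203;  Pick C−Pick A: −239a + 192b = −203.
Solving gives a = 0.45073, b = −0.49623.
Unit vector along 255° is (sin 255°, cos 255°) = (-0.9659, -0.2588).
Slope in that direction = a·(-0.9659) + b·(-0.2588) = −0.30694.
Apparent dip = arctan|0.30694| = 17.06° (true dip is 33.8°, so apparent ≤ true as expected).

17.06°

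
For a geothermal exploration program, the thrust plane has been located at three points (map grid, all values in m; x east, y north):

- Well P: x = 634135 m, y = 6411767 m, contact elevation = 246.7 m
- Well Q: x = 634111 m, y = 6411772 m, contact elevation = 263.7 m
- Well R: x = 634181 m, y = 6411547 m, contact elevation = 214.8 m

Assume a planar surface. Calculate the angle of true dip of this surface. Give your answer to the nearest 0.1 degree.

35.3°

Two edge vectors: Well P→Well Q = (-24, 5, 17), Well P→Well R = (46, -220, -31.9).
Normal n = (Well P→Well Q) × (Well P→Well R) = (3580.5, 16.4, 5050).
So ∂z/∂x = −n_x/n_z = −0.70901 and ∂z/∂y = −n_y/n_z = −0.00325.
Gradient magnitude |∇z| = √(a² + b²) = √(0.50270 + 0.00001) = 0.70902.
True dip = arctan(0.70902) = 35.3°, dipping toward E (azimuth ≈ 090°).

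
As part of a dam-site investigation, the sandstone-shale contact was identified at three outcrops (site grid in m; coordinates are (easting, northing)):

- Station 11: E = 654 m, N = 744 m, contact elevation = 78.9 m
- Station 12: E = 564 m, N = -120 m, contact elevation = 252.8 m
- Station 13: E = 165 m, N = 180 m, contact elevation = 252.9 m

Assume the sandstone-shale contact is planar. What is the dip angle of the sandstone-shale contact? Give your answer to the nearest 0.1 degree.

Let the plane be z = a·E + b·N + c.
Station 12−Station 11: −90a − 864b = 173.9;  Station 13−Station 11: −489a − 564b = 174.
Solving gives a = −0.14057, b = −0.18663.
Gradient magnitude |∇z| = √(a² + b²) = √(0.01976 + 0.03483) = 0.23365.
True dip = arctan(0.23365) = 13.2°, dipping toward NE (azimuth ≈ 037°).

13.2°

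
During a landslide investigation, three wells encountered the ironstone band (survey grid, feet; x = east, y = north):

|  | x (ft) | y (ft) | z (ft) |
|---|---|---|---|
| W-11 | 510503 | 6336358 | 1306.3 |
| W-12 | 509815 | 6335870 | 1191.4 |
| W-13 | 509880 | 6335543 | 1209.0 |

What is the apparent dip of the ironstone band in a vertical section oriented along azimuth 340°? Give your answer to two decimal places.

4.49°

Two edge vectors: W-11→W-12 = (-688, -488, -114.9), W-11→W-13 = (-623, -815, -97.3).
Normal n = (W-11→W-12) × (W-11→W-13) = (-46161.1, 4640.3, 256696).
So ∂z/∂x = −n_x/n_z = 0.17983 and ∂z/∂y = −n_y/n_z = −0.01808.
Unit vector along 340° is (sin 340°, cos 340°) = (-0.3420, 0.9397).
Slope in that direction = a·(-0.3420) + b·(0.9397) = −0.07849.
Apparent dip = arctan|0.07849| = 4.49° (true dip is 10.2°, so apparent ≤ true as expected).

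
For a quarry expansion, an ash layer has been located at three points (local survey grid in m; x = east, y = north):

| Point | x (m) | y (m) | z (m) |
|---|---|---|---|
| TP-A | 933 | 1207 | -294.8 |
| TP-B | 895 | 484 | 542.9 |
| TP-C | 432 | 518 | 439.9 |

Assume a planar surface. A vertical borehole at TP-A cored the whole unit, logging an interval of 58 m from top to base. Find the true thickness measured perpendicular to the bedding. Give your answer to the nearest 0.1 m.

Two edge vectors: TP-A→TP-B = (-38, -723, 837.7), TP-A→TP-C = (-501, -689, 734.7).
Normal n = (TP-A→TP-B) × (TP-A→TP-C) = (45987.2, -391769.1, -336041).
So ∂z/∂x = −n_x/n_z = 0.13685 and ∂z/∂y = −n_y/n_z = −1.16584.
|∇z| = √(a²+b²) = 1.17384, so dip δ = arctan(1.17384) = 49.57°.
True thickness = vertical thickness × cos δ = 58 × cos 49.57° = 37.6 m.

37.6 m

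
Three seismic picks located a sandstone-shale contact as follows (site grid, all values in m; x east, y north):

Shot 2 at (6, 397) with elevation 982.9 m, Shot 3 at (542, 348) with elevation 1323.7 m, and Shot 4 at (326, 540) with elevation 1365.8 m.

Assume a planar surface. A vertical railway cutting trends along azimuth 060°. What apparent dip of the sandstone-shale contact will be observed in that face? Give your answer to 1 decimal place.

Let the plane be z = a·x + b·y + c.
Shot 3−Shot 2: 536a − 49b = 340.8;  Shot 4−Shot 2: 320a + 143b = 382.9.
Solving gives a = 0.73105, b = 1.04170.
Unit vector along 060° is (sin 60°, cos 60°) = (0.8660, 0.5000).
Slope in that direction = a·(0.8660) + b·(0.5000) = 1.15396.
Apparent dip = arctan|1.15396| = 49.1° (true dip is 51.8°, so apparent ≤ true as expected).

49.1°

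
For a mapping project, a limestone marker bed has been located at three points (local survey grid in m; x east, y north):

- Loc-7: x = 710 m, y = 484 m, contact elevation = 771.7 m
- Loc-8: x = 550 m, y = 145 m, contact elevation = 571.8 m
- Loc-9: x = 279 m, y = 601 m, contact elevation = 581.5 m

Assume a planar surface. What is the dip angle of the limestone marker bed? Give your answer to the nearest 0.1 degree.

32.3°

Two edge vectors: Loc-7→Loc-8 = (-160, -339, -199.9), Loc-7→Loc-9 = (-431, 117, -190.2).
Normal n = (Loc-7→Loc-8) × (Loc-7→Loc-9) = (87866.1, 55724.9, -164829).
So ∂z/∂x = −n_x/n_z = 0.53307 and ∂z/∂y = −n_y/n_z = 0.33808.
Gradient magnitude |∇z| = √(a² + b²) = √(0.28417 + 0.11430) = 0.63124.
True dip = arctan(0.63124) = 32.3°, dipping toward WSW (azimuth ≈ 238°).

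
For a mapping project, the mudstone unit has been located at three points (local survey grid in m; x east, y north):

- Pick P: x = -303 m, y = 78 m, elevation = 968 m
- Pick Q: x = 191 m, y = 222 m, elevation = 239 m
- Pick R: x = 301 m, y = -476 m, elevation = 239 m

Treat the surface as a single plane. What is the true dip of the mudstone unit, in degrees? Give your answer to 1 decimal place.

Let the plane be z = a·x + b·y + c.
Pick Q−Pick P: 494a + 144b = −729;  Pick R−Pick P: 604a − 554b = −729.
Solving gives a = −1.41089, b = −0.22235.
Gradient magnitude |∇z| = √(a² + b²) = √(1.99062 + 0.04944) = 1.42831.
True dip = arctan(1.42831) = 55.0°, dipping toward E (azimuth ≈ 081°).

55.0°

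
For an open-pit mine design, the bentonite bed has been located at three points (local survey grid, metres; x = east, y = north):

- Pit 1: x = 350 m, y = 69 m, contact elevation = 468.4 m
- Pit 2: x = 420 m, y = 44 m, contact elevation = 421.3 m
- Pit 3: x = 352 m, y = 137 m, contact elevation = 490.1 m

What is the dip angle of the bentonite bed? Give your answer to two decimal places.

32.90°

Two edge vectors: Pit 1→Pit 2 = (70, -25, -47.1), Pit 1→Pit 3 = (2, 68, 21.7).
Normal n = (Pit 1→Pit 2) × (Pit 1→Pit 3) = (2660.3, -1613.2, 4810).
So ∂z/∂x = −n_x/n_z = −0.55308 and ∂z/∂y = −n_y/n_z = 0.33538.
Gradient magnitude |∇z| = √(a² + b²) = √(0.30589 + 0.11248) = 0.64682.
True dip = arctan(0.64682) = 32.90°, dipping toward ESE (azimuth ≈ 121°).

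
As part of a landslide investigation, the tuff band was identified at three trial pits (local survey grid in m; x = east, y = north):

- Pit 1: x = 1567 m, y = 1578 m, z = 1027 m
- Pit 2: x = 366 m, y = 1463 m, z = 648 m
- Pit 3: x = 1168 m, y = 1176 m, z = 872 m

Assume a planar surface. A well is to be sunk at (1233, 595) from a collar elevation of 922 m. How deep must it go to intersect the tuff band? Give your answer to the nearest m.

Two edge vectors: Pit 1→Pit 2 = (-1201, -115, -379), Pit 1→Pit 3 = (-399, -402, -155).
Normal n = (Pit 1→Pit 2) × (Pit 1→Pit 3) = (-134533, -34934, 436917).
So ∂z/∂x = −n_x/n_z = 0.30791 and ∂z/∂y = −n_y/n_z = 0.07996.
Intercept c from Pit 1: 1027 − 482.50 − 126.17 = 418.33.
At (1233, 595): z_contact = 379.7 + 47.6 + 418.33 = 845.6 m.
Depth below ground = 922 − 845.6 = 76 m.

76 m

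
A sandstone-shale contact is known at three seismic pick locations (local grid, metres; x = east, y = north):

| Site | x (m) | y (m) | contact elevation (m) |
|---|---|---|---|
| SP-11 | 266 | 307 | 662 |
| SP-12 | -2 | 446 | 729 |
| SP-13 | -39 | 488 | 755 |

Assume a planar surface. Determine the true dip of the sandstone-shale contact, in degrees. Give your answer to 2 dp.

Let the plane be z = a·x + b·y + c.
SP-12−SP-11: −268a + 139b = 67;  SP-13−SP-11: −305a + 181b = 93.
Solving gives a = 0.13087, b = 0.73434.
Gradient magnitude |∇z| = √(a² + b²) = √(0.01713 + 0.53925) = 0.74591.
True dip = arctan(0.74591) = 36.72°, dipping toward S (azimuth ≈ 190°).

36.72°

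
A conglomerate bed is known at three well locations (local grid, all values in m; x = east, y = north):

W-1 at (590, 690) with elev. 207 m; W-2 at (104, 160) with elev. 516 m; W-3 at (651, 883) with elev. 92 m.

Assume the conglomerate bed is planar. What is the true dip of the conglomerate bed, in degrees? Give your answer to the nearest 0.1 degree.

Let the plane be z = a·x + b·y + c.
W-2−W-1: −486a − 530b = 309;  W-3−W-1: 61a + 193b = −115.
Solving gives a = 0.02136, b = −0.60261.
Gradient magnitude |∇z| = √(a² + b²) = √(0.00046 + 0.36313) = 0.60298.
True dip = arctan(0.60298) = 31.1°, dipping toward N (azimuth ≈ 358°).

31.1°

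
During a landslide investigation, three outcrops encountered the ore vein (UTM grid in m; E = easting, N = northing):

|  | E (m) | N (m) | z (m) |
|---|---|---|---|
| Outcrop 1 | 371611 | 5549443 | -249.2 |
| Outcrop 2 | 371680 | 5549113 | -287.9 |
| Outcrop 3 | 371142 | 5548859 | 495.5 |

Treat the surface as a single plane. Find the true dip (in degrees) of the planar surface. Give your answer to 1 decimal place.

54.2°

Let the plane be z = a·E + b·N + c.
Outcrop 2−Outcrop 1: 69a − 330b = −38.7;  Outcrop 3−Outcrop 1: −469a − 584b = 744.7.
Solving gives a = −1.37570, b = −0.17037.
Gradient magnitude |∇z| = √(a² + b²) = √(1.89254 + 0.02903) = 1.38621.
True dip = arctan(1.38621) = 54.2°, dipping toward E (azimuth ≈ 083°).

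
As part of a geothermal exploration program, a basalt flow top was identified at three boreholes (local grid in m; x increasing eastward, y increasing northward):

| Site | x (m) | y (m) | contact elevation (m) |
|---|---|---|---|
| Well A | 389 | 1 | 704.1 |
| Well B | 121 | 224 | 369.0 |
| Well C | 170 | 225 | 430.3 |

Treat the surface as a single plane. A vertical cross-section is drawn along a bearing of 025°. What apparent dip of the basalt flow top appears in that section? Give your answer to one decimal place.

Two edge vectors: Well A→Well B = (-268, 223, -335.1), Well A→Well C = (-219, 224, -273.8).
Normal n = (Well A→Well B) × (Well A→Well C) = (14005, 8.5, -11195).
So ∂z/∂x = −n_x/n_z = 1.25100 and ∂z/∂y = −n_y/n_z = 0.00076.
Unit vector along 025° is (sin 25°, cos 25°) = (0.4226, 0.9063).
Slope in that direction = a·(0.4226) + b·(0.9063) = 0.52939.
Apparent dip = arctan|0.52939| = 27.9° (true dip is 51.4°, so apparent ≤ true as expected).

27.9°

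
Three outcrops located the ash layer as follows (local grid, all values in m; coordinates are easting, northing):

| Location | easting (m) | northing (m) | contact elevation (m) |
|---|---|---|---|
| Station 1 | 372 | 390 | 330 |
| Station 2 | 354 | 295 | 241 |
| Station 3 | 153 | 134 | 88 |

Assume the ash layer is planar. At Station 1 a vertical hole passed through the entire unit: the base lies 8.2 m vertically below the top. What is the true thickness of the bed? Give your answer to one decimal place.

Two edge vectors: Station 1→Station 2 = (-18, -95, -89), Station 1→Station 3 = (-219, -256, -242).
Normal n = (Station 1→Station 2) × (Station 1→Station 3) = (206, 15135, -16197).
So ∂z/∂easting = −n_x/n_z = 0.01272 and ∂z/∂northing = −n_y/n_z = 0.93443.
|∇z| = √(a²+b²) = 0.93452, so dip δ = arctan(0.93452) = 43.06°.
True thickness = vertical thickness × cos δ = 8.2 × cos 43.06° = 6.0 m.

6.0 m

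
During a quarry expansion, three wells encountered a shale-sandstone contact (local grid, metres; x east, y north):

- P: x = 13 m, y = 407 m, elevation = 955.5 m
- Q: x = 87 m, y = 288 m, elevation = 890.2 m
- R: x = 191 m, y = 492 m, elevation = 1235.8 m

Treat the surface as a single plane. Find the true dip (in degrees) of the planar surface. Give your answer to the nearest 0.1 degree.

Let the plane be z = a·x + b·y + c.
Q−P: 74a − 119b = −65.3;  R−P: 178a + 85b = 280.3.
Solving gives a = 1.01213, b = 1.17813.
Gradient magnitude |∇z| = √(a² + b²) = √(1.02440 + 1.38799) = 1.55319.
True dip = arctan(1.55319) = 57.2°, dipping toward SW (azimuth ≈ 221°).

57.2°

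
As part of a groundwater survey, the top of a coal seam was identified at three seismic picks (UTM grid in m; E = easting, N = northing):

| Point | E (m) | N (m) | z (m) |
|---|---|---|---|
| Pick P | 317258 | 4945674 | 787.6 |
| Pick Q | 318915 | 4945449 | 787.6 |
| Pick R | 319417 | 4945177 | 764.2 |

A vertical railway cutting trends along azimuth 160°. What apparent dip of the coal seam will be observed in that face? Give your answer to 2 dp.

5.85°

Two edge vectors: Pick P→Pick Q = (1657, -225, 0), Pick P→Pick R = (2159, -497, -23.4).
Normal n = (Pick P→Pick Q) × (Pick P→Pick R) = (5265, 38773.8, -337754).
So ∂z/∂E = −n_x/n_z = 0.01559 and ∂z/∂N = −n_y/n_z = 0.11480.
Unit vector along 160° is (sin 160°, cos 160°) = (0.3420, -0.9397).
Slope in that direction = a·(0.3420) + b·(-0.9397) = −0.10254.
Apparent dip = arctan|0.10254| = 5.85° (true dip is 6.6°, so apparent ≤ true as expected).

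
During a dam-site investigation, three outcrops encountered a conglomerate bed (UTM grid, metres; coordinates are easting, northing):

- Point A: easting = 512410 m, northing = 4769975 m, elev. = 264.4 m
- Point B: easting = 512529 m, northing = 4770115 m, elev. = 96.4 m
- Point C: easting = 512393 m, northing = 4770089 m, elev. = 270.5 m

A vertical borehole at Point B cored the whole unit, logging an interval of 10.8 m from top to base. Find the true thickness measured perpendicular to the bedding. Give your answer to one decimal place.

Let the plane be z = a·easting + b·northing + c.
Point B−Point A: 119a + 140b = −168;  Point C−Point A: −17a + 114b = 6.1.
Solving gives a = −1.25461, b = −0.13358.
|∇z| = √(a²+b²) = 1.26170, so dip δ = arctan(1.26170) = 51.60°.
True thickness = vertical thickness × cos δ = 10.8 × cos 51.60° = 6.7 m.

6.7 m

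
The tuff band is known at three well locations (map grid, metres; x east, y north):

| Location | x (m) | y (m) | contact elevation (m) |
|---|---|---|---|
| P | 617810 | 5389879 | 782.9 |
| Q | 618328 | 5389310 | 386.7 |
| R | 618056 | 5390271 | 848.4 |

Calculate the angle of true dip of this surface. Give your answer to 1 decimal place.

Let the plane be z = a·x + b·y + c.
Q−P: 518a − 569b = −396.2;  R−P: 246a + 392b = 65.5.
Solving gives a = −0.34411, b = 0.38304.
Gradient magnitude |∇z| = √(a² + b²) = √(0.11841 + 0.14672) = 0.51491.
True dip = arctan(0.51491) = 27.2°, dipping toward SE (azimuth ≈ 138°).

27.2°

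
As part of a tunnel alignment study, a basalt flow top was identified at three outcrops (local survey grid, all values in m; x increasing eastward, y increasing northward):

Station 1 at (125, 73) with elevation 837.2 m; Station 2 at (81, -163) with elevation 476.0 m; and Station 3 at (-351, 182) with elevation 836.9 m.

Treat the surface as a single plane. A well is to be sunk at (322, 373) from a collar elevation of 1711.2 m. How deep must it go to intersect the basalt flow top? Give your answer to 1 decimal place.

367.3 m

Two edge vectors: Station 1→Station 2 = (-44, -236, -361.2), Station 1→Station 3 = (-476, 109, -0.3).
Normal n = (Station 1→Station 2) × (Station 1→Station 3) = (39441.6, 171918, -117132).
So ∂z/∂x = −n_x/n_z = 0.33673 and ∂z/∂y = −n_y/n_z = 1.46773.
Intercept c from Station 1: 837.2 − 42.09 − 107.14 = 687.96.
At (322, 373): z_contact = 108.43 + 547.46 + 687.96 = 1343.85 m.
Depth below ground = 1711.2 − 1343.85 = 367.3 m.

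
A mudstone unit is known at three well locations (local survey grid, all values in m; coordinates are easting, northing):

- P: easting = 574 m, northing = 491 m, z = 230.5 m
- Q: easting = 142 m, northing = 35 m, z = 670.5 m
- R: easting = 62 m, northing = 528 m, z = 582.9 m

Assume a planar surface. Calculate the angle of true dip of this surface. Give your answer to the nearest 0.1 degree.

Let the plane be z = a·easting + b·northing + c.
Q−P: −432a − 456b = 440;  R−P: −512a + 37b = 352.4.
Solving gives a = −0.70944, b = −0.29281.
Gradient magnitude |∇z| = √(a² + b²) = √(0.50331 + 0.08574) = 0.76749.
True dip = arctan(0.76749) = 37.5°, dipping toward ENE (azimuth ≈ 068°).

37.5°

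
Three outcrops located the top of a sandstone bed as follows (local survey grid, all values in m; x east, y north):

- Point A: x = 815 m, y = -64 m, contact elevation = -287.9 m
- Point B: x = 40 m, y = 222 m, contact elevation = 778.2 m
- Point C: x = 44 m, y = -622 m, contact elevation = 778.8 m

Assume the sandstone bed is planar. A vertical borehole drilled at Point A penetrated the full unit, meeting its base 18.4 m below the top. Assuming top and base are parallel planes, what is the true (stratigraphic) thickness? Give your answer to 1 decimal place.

10.8 m

Let the plane be z = a·x + b·y + c.
Point B−Point A: −775a + 286b = 1066.1;  Point C−Point A: −771a − 558b = 1066.7.
Solving gives a = −1.37829, b = −0.00724.
|∇z| = √(a²+b²) = 1.37830, so dip δ = arctan(1.37830) = 54.04°.
True thickness = vertical thickness × cos δ = 18.4 × cos 54.04° = 10.8 m.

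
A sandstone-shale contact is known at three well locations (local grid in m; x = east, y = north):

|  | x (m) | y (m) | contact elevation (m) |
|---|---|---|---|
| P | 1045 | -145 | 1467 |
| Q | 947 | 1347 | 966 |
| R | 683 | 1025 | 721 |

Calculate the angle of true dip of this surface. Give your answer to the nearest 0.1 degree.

Two edge vectors: P→Q = (-98, 1492, -501), P→R = (-362, 1170, -746).
Normal n = (P→Q) × (P→R) = (-526862, 108254, 425444).
So ∂z/∂x = −n_x/n_z = 1.23838 and ∂z/∂y = −n_y/n_z = −0.25445.
Gradient magnitude |∇z| = √(a² + b²) = √(1.53359 + 0.06474) = 1.26425.
True dip = arctan(1.26425) = 51.7°, dipping toward WNW (azimuth ≈ 282°).

51.7°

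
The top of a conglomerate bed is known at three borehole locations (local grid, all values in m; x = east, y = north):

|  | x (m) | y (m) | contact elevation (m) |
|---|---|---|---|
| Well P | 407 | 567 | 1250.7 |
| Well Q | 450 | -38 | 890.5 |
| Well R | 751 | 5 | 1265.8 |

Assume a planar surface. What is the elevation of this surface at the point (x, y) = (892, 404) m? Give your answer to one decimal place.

Let the plane be z = a·x + b·y + c.
Well Q−Well P: 43a − 605b = −360.2;  Well R−Well P: 344a − 562b = 15.1.
Solving gives a = 1.15011, b = 0.67712.
Then c = 1250.7 − a·407 − b·567 = 398.68.
At (892, 404): z = 1025.9 + 273.6 + 398.68 = 1698.1 m.

1698.1 m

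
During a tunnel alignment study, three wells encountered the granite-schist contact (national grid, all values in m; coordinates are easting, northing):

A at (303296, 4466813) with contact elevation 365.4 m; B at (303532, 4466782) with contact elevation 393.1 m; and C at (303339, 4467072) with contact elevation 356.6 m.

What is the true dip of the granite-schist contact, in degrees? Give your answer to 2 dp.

Let the plane be z = a·easting + b·northing + c.
B−A: 236a − 31b = 27.7;  C−A: 43a + 259b = −8.8.
Solving gives a = 0.11050, b = −0.05232.
Gradient magnitude |∇z| = √(a² + b²) = √(0.01221 + 0.00274) = 0.12226.
True dip = arctan(0.12226) = 6.97°, dipping toward WNW (azimuth ≈ 295°).

6.97°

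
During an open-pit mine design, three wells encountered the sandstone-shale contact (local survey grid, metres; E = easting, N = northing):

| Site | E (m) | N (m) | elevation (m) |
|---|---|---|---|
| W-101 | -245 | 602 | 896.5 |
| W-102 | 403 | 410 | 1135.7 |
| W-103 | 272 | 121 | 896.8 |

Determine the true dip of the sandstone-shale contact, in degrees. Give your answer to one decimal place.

38.5°

Let the plane be z = a·E + b·N + c.
W-102−W-101: 648a − 192b = 239.2;  W-103−W-101: 517a − 481b = 0.3.
Solving gives a = 0.54136, b = 0.58125.
Gradient magnitude |∇z| = √(a² + b²) = √(0.29307 + 0.33785) = 0.79431.
True dip = arctan(0.79431) = 38.5°, dipping toward SW (azimuth ≈ 223°).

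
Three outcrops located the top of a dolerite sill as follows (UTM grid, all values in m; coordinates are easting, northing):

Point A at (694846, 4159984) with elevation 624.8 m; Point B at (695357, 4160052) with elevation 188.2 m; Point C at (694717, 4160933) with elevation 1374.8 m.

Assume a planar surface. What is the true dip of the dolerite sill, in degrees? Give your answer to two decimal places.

Two edge vectors: Point A→Point B = (511, 68, -436.6), Point A→Point C = (-129, 949, 750).
Normal n = (Point A→Point B) × (Point A→Point C) = (465333.4, -326928.6, 493711).
So ∂z/∂easting = −n_x/n_z = −0.94252 and ∂z/∂northing = −n_y/n_z = 0.66219.
Gradient magnitude |∇z| = √(a² + b²) = √(0.88835 + 0.43849) = 1.15188.
True dip = arctan(1.15188) = 49.04°, dipping toward SE (azimuth ≈ 125°).

49.04°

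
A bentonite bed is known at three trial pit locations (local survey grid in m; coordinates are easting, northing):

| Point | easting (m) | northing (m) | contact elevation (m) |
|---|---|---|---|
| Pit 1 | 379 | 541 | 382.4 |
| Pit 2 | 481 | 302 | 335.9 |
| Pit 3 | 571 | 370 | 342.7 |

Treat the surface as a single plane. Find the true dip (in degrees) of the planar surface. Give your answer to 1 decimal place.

Let the plane be z = a·easting + b·northing + c.
Pit 2−Pit 1: 102a − 239b = −46.5;  Pit 3−Pit 1: 192a − 171b = −39.7.
Solving gives a = −0.05403, b = 0.17150.
Gradient magnitude |∇z| = √(a² + b²) = √(0.00292 + 0.02941) = 0.17981.
True dip = arctan(0.17981) = 10.2°, dipping toward SSE (azimuth ≈ 163°).

10.2°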